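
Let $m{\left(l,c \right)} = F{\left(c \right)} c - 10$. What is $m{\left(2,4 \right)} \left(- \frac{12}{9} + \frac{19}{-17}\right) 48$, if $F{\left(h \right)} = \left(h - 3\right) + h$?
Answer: $- \frac{20000}{17} \approx -1176.5$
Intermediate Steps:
$F{\left(h \right)} = -3 + 2 h$ ($F{\left(h \right)} = \left(-3 + h\right) + h = -3 + 2 h$)
$m{\left(l,c \right)} = -10 + c \left(-3 + 2 c\right)$ ($m{\left(l,c \right)} = \left(-3 + 2 c\right) c - 10 = c \left(-3 + 2 c\right) - 10 = -10 + c \left(-3 + 2 c\right)$)
$m{\left(2,4 \right)} \left(- \frac{12}{9} + \frac{19}{-17}\right) 48 = \left(-10 + 4 \left(-3 + 2 \cdot 4\right)\right) \left(- \frac{12}{9} + \frac{19}{-17}\right) 48 = \left(-10 + 4 \left(-3 + 8\right)\right) \left(\left(-12\right) \frac{1}{9} + 19 \left(- \frac{1}{17}\right)\right) 48 = \left(-10 + 4 \cdot 5\right) \left(- \frac{4}{3} - \frac{19}{17}\right) 48 = \left(-10 + 20\right) \left(- \frac{125}{51}\right) 48 = 10 \left(- \frac{125}{51}\right) 48 = \left(- \frac{1250}{51}\right) 48 = - \frac{20000}{17}$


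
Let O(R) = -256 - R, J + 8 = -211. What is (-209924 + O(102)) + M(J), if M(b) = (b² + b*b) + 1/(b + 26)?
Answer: -22071481/193 ≈ -1.1436e+5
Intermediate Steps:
J = -219 (J = -8 - 211 = -219)
M(b) = 1/(26 + b) + 2*b² (M(b) = (b² + b²) + 1/(26 + b) = 2*b² + 1/(26 + b) = 1/(26 + b) + 2*b²)
(-209924 + O(102)) + M(J) = (-209924 + (-256 - 1*102)) + (1 + 2*(-219)³ + 52*(-219)²)/(26 - 219) = (-209924 + (-256 - 102)) + (1 + 2*(-10503459) + 52*47961)/(-193) = (-209924 - 358) - (1 - 21006918 + 2493972)/193 = -210282 - 1/193*(-18512945) = -210282 + 18512945/193 = -22071481/193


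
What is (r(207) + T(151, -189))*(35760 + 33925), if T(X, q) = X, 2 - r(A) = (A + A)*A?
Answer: -5961203325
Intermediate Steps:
r(A) = 2 - 2*A² (r(A) = 2 - (A + A)*A = 2 - 2*A*A = 2 - 2*A²)
(r(207) + T(151, -189))*(35760 + 33925) = ((2 - 2*207²) + 151)*(35760 + 33925) = ((2 - 2*42849) + 151)*69685 = ((2 - 85698) + 151)*69685 = (-85696 + 151)*69685 = -85545*69685 = -5961203325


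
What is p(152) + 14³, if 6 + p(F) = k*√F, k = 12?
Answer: 2738 + 24*√38 ≈ 2885.9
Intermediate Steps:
p(F) = -6 + 12*√F
p(152) + 14³ = (-6 + 12*√152) + 14³ = (-6 + 12*(2*√38)) + 2744 = (-6 + 24*√38) + 2744 = 2738 + 24*√38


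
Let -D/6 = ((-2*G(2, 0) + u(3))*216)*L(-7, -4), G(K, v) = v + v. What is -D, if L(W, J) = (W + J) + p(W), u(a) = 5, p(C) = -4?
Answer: -97200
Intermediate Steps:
G(K, v) = 2*v
L(W, J) = -4 + J + W (L(W, J) = (W + J) - 4 = (J + W) - 4 = -4 + J + W)
D = 97200 (D = -6*(-4*0 + 5)*216*(-4 - 4 - 7) = -6*(-2*0 + 5)*216*(-15) = -6*(0 + 5)*216*(-15) = -6*5*216*(-15) = -6480*(-15) = -6*(-16200) = 97200)
-D = -1*97200 = -97200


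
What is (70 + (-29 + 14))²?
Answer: 3025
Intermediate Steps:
(70 + (-29 + 14))² = (70 - 15)² = 55² = 3025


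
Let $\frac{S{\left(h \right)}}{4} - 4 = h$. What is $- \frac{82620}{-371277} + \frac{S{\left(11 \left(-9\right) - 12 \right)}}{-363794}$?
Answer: $\frac{559547534}{2501265647} \approx 0.22371$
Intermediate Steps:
$S{\left(h \right)} = 16 + 4 h$
$- \frac{82620}{-371277} + \frac{S{\left(11 \left(-9\right) - 12 \right)}}{-363794} = - \frac{82620}{-371277} + \frac{16 + 4 \left(11 \left(-9\right) - 12\right)}{-363794} = \left(-82620\right) \left(- \frac{1}{371277}\right) + \left(16 + 4 \left(-99 - 12\right)\right) \left(- \frac{1}{363794}\right) = \frac{3060}{13751} + \left(16 + 4 \left(-111\right)\right) \left(- \frac{1}{363794}\right) = \frac{3060}{13751} + \left(16 - 444\right) \left(- \frac{1}{363794}\right) = \frac{3060}{13751} - - \frac{214}{181897} = \frac{3060}{13751} + \frac{214}{181897} = \frac{559547534}{2501265647}$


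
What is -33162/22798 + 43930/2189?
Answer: 464462261/24952411 ≈ 18.614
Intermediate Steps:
-33162/22798 + 43930/2189 = -33162*1/22798 + 43930*(1/2189) = -16581/11399 + 43930/2189 = 464462261/24952411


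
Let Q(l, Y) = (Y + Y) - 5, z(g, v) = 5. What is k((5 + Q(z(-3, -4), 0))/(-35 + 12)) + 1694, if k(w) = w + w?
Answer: 1694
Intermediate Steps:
Q(l, Y) = -5 + 2*Y (Q(l, Y) = 2*Y - 5 = -5 + 2*Y)
k(w) = 2*w
k((5 + Q(z(-3, -4), 0))/(-35 + 12)) + 1694 = 2*((5 + (-5 + 2*0))/(-35 + 12)) + 1694 = 2*((5 + (-5 + 0))/(-23)) + 1694 = 2*((5 - 5)*(-1/23)) + 1694 = 2*(0*(-1/23)) + 1694 = 2*0 + 1694 = 0 + 1694 = 1694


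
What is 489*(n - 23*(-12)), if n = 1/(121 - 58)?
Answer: 2834407/21 ≈ 1.3497e+5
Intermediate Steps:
n = 1/63 ≈ 0.015873
489*(n - 23*(-12)) = 489*(1/63 - 23*(-12)) = 489*(1/63 + 276) = 489*(17389/63) = 2834407/21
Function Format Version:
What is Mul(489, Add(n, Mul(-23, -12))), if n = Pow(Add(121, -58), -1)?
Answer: Rational(2834407, 21) ≈ 1.3497e+5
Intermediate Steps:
n = Rational(1, 63) (n = Pow(63, -1) = Rational(1, 63) ≈ 0.015873)
Mul(489, Add(n, Mul(-23, -12))) = Mul(489, Add(Rational(1, 63), Mul(-23, -12))) = Mul(489, Add(Rational(1, 63), 276)) = Mul(489, Rational(17389, 63)) = Rational(2834407, 21)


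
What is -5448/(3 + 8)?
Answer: -5448/11 ≈ -495.27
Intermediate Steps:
-5448/(3 + 8) = -5448/11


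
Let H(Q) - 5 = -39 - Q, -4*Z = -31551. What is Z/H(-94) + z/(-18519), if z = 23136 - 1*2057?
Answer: 193078003/1481520 ≈ 130.32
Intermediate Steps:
Z = 31551/4 (Z = -1/4*(-31551) = 31551/4 ≈ 7887.8)
z = 21079 (z = 23136 - 2057 = 21079)
H(Q) = -34 - Q (H(Q) = 5 + (-39 - Q) = -34 - Q)
Z/H(-94) + z/(-18519) = 31551/(4*(-34 - 1*(-94))) + 21079/(-18519) = 31551/(4*(-34 + 94)) + 21079*(-1/18519) = (31551/4)/60 - 21079/18519 = (31551/4)*(1/60) - 21079/18519 = 10517/80 - 21079/18519 = 193078003/1481520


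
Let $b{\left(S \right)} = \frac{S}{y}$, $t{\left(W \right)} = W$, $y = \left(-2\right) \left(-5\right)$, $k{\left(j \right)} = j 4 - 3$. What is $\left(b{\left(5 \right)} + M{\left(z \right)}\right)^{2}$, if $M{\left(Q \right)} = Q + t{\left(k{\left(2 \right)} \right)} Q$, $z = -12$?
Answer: $\frac{20449}{4} \approx 5112.3$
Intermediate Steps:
$k{\left(j \right)} = -3 + 4 j$ ($k{\left(j \right)} = 4 j - 3 = -3 + 4 j$)
$y = 10$
$b{\left(S \right)} = \frac{S}{10}$
$M{\left(Q \right)} = 6 Q$ ($M{\left(Q \right)} = Q + \left(-3 + 4 \cdot 2\right) Q = Q + \left(-3 + 8\right) Q = Q + 5 Q = 6 Q$)
$\left(b{\left(5 \right)} + M{\left(z \right)}\right)^{2} = \left(\frac{1}{10} \cdot 5 + 6 \left(-12\right)\right)^{2} = \left(\frac{1}{2} - 72\right)^{2} = \left(- \frac{143}{2}\right)^{2} = \frac{20449}{4}$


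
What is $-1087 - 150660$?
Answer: $-151747$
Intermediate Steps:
$-1087 - 150660 = -151747$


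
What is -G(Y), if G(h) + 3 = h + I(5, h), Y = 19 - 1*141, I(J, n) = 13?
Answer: 112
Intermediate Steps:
Y = -122 (Y = 19 - 141 = -122)
G(h) = 10 + h (G(h) = -3 + (h + 13) = -3 + (13 + h) = 10 + h)
-G(Y) = -(10 - 122) = -1*(-112) = 112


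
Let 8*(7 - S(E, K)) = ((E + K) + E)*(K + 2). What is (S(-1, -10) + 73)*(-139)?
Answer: -9452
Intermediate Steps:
S(E, K) = 7 - (2 + K)*(K + 2*E)/8 (S(E, K) = 7 - ((E + K) + E)*(K + 2)/8 = 7 - (K + 2*E)*(2 + K)/8 = 7 - (2 + K)*(K + 2*E)/8)
(S(-1, -10) + 73)*(-139) = ((7 - ½*(-1) - ¼*(-10) - ⅛*(-10)² - ¼*(-1)*(-10)) + 73)*(-139) = ((7 + ½ + 5/2 - ⅛*100 - 5/2) + 73)*(-139) = ((7 + ½ + 5/2 - 25/2 - 5/2) + 73)*(-139) = (-5 + 73)*(-139) = 68*(-139) = -9452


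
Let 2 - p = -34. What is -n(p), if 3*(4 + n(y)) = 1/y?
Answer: 431/108 ≈ 3.9907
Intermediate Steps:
p = 36 (p = 2 - 1*(-34) = 2 + 34 = 36)
n(y) = -4 + 1/(3*y)
-n(p) = -(-4 + (⅓)/36) = -(-4 + (⅓)*(1/36)) = -(-4 + 1/108) = -1*(-431/108) = 431/108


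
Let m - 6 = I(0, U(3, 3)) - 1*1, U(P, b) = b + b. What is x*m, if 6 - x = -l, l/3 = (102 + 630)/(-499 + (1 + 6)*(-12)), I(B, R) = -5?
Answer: 0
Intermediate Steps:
U(P, b) = 2*b
l = -2196/583 (l = 3*((102 + 630)/(-499 + (1 + 6)*(-12))) = 3*(732/(-499 + 7*(-12))) = 3*(732/(-499 - 84)) = 3*(732/(-583)) = 3*(732*(-1/583)) = 3*(-732/583) = -2196/583 ≈ -3.7667)
m = 0 (m = 6 + (-5 - 1*1) = 6 + (-5 - 1) = 6 - 6 = 0)
x = 1302/583 (x = 6 - (-1)*(-2196)/583 = 6 - 1*2196/583 = 6 - 2196/583 = 1302/583 ≈ 2.2333)
x*m = (1302/583)*0 = 0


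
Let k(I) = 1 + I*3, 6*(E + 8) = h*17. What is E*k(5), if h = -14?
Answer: -2288/3 ≈ -762.67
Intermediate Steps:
E = -143/3 (E = -8 + (-14*17)/6 = -8 + (⅙)*(-238) = -8 - 119/3 = -143/3 ≈ -47.667)
k(I) = 1 + 3*I
E*k(5) = -143*(1 + 3*5)/3 = -143*(1 + 15)/3 = -143/3*16 = -2288/3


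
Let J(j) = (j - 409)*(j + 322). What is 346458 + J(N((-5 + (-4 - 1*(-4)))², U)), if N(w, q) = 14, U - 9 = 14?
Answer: 213738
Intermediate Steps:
U = 23 (U = 9 + 14 = 23)
J(j) = (-409 + j)*(322 + j)
346458 + J(N((-5 + (-4 - 1*(-4)))², U)) = 346458 + (-131698 + 14² - 87*14) = 346458 + (-131698 + 196 - 1218) = 346458 - 132720 = 213738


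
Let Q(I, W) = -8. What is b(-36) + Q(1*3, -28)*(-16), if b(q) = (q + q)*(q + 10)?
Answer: 2000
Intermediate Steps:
b(q) = 2*q*(10 + q) (b(q) = (2*q)*(10 + q) = 2*q*(10 + q))
b(-36) + Q(1*3, -28)*(-16) = 2*(-36)*(10 - 36) - 8*(-16) = 2*(-36)*(-26) + 128 = 1872 + 128 = 2000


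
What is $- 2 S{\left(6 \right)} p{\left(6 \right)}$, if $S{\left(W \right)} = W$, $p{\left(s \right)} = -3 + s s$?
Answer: $-396$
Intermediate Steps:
$p{\left(s \right)} = -3 + s^{2}$
$- 2 S{\left(6 \right)} p{\left(6 \right)} = \left(-2\right) 6 \left(-3 + 6^{2}\right) = - 12 \left(-3 + 36\right) = \left(-12\right) 33 = -396$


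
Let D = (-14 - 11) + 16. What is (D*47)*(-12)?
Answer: 5076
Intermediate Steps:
D = -9 (D = -25 + 16 = -9)
(D*47)*(-12) = -9*47*(-12) = -423*(-12) = 5076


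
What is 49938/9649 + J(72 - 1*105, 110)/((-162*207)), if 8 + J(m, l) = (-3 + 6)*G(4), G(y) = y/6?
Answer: 279113131/53928261 ≈ 5.1756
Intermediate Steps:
G(y) = y/6 (G(y) = y*(⅙) = y/6)
J(m, l) = -6 (J(m, l) = -8 + (-3 + 6)*((⅙)*4) = -8 + 3*(⅔) = -8 + 2 = -6)
49938/9649 + J(72 - 1*105, 110)/((-162*207)) = 49938/9649 - 6/((-162*207)) = 49938*(1/9649) - 6/(-33534) = 49938/9649 - 6*(-1/33534) = 49938/9649 + 1/5589 = 279113131/53928261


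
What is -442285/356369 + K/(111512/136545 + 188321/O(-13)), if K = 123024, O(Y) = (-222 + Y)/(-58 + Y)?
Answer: 119861131382319785/130127489079594227 ≈ 0.92111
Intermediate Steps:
O(Y) = (-222 + Y)/(-58 + Y)
-442285/356369 + K/(111512/136545 + 188321/O(-13)) = -442285/356369 + 123024/(111512/136545 + 188321/(((-222 - 13)/(-58 - 13)))) = -442285*1/356369 + 123024/(111512*(1/136545) + 188321/((-235/(-71)))) = -442285/356369 + 123024/(111512/136545 + 188321/((-1/71*(-235)))) = -442285/356369 + 123024/(111512/136545 + 188321/(235/71)) = -442285/356369 + 123024/(111512/136545 + 188321*(71/235)) = -442285/356369 + 123024/(111512/136545 + 13370791/235) = -442285/356369 + 123024/(365148172483/6417615) = -442285/356369 + 123024*(6417615/365148172483) = -442285/356369 + 789520667760/365148172483 = 119861131382319785/130127489079594227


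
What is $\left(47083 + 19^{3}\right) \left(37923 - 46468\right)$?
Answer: $-460934390$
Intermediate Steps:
$\left(47083 + 19^{3}\right) \left(37923 - 46468\right) = \left(47083 + 6859\right) \left(-8545\right) = 53942 \left(-8545\right) = -460934390$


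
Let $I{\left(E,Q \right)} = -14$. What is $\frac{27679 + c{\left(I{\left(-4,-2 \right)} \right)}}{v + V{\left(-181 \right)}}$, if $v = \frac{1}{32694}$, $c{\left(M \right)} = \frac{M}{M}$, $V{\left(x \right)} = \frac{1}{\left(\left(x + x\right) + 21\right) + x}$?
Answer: $- \frac{39366191520}{2681} \approx -1.4683 \cdot 10^{7}$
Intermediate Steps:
$V{\left(x \right)} = \frac{1}{21 + 3 x}$ ($V{\left(x \right)} = \frac{1}{\left(2 x + 21\right) + x} = \frac{1}{\left(21 + 2 x\right) + x} = \frac{1}{21 + 3 x}$)
$c{\left(M \right)} = 1$
$v = \frac{1}{32694} \approx 3.0587 \cdot 10^{-5}$
$\frac{27679 + c{\left(I{\left(-4,-2 \right)} \right)}}{v + V{\left(-181 \right)}} = \frac{27679 + 1}{\frac{1}{32694} + \frac{1}{3 \left(7 - 181\right)}} = \frac{27680}{\frac{1}{32694} + \frac{1}{3 \left(-174\right)}} = \frac{27680}{\frac{1}{32694} + \frac{1}{3} \left(- \frac{1}{174}\right)} = \frac{27680}{\frac{1}{32694} - \frac{1}{522}} = \frac{27680}{- \frac{2681}{1422189}} = 27680 \left(- \frac{1422189}{2681}\right) = - \frac{39366191520}{2681}$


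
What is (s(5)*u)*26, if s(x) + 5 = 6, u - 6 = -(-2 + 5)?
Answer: 78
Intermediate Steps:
u = 3 (u = 6 - (-2 + 5) = 6 - 1*3 = 6 - 3 = 3)
s(x) = 1 (s(x) = -5 + 6 = 1)
(s(5)*u)*26 = (1*3)*26 = 3*26 = 78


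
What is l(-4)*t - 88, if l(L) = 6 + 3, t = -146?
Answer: -1402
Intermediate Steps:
l(L) = 9
l(-4)*t - 88 = 9*(-146) - 88 = -1314 - 88 = -1402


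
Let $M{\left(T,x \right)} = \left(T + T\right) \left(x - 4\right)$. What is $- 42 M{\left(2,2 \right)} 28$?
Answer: $9408$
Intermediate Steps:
$M{\left(T,x \right)} = 2 T \left(-4 + x\right)$
$- 42 M{\left(2,2 \right)} 28 = - 42 \cdot 2 \cdot 2 \left(-4 + 2\right) 28 = - 42 \cdot 2 \cdot 2 \left(-2\right) 28 = \left(-42\right) \left(-8\right) 28 = 336 \cdot 28 = 9408$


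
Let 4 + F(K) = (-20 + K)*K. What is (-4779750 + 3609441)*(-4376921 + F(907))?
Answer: 4180830596544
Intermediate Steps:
F(K) = -4 + K*(-20 + K) (F(K) = -4 + (-20 + K)*K = -4 + K*(-20 + K))
(-4779750 + 3609441)*(-4376921 + F(907)) = (-4779750 + 3609441)*(-4376921 + (-4 + 907² - 20*907)) = -1170309*(-4376921 + (-4 + 822649 - 18140)) = -1170309*(-4376921 + 804505) = -1170309*(-3572416) = 4180830596544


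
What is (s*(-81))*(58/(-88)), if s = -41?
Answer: -96309/44 ≈ -2188.8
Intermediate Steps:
(s*(-81))*(58/(-88)) = (-41*(-81))*(58/(-88)) = 3321*(58*(-1/88)) = 3321*(-29/44) = -96309/44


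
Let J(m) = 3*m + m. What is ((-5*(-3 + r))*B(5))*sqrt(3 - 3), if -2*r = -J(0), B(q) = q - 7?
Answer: 0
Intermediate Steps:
J(m) = 4*m
B(q) = -7 + q
r = 0 (r = -(-1)*4*0/2 = -(-1)*0/2 = -1/2*0 = 0)
((-5*(-3 + r))*B(5))*sqrt(3 - 3) = ((-5*(-3 + 0))*(-7 + 5))*sqrt(3 - 3) = (-5*(-3)*(-2))*sqrt(0) = (15*(-2))*0 = -30*0 = 0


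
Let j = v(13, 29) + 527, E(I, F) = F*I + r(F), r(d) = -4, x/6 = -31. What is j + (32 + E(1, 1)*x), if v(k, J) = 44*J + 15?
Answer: 2408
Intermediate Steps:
x = -186 (x = 6*(-31) = -186)
v(k, J) = 15 + 44*J
E(I, F) = -4 + F*I (E(I, F) = F*I - 4 = -4 + F*I)
j = 1818 (j = (15 + 44*29) + 527 = (15 + 1276) + 527 = 1291 + 527 = 1818)
j + (32 + E(1, 1)*x) = 1818 + (32 + (-4 + 1*1)*(-186)) = 1818 + (32 + (-4 + 1)*(-186)) = 1818 + (32 - 3*(-186)) = 1818 + (32 + 558) = 1818 + 590 = 2408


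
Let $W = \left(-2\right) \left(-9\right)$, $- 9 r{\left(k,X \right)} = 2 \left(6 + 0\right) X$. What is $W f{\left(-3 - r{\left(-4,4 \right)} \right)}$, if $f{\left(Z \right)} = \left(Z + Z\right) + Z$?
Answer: $126$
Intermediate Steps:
$r{\left(k,X \right)} = - \frac{4 X}{3}$ ($r{\left(k,X \right)} = - \frac{2 \left(6 + 0\right) X}{9} = - \frac{2 \cdot 6 X}{9} = - \frac{12 X}{9} = - \frac{4 X}{3}$)
$W = 18$
$f{\left(Z \right)} = 3 Z$ ($f{\left(Z \right)} = 2 Z + Z = 3 Z$)
$W f{\left(-3 - r{\left(-4,4 \right)} \right)} = 18 \cdot 3 \left(-3 - \left(- \frac{4}{3}\right) 4\right) = 18 \cdot 3 \left(-3 - - \frac{16}{3}\right) = 18 \cdot 3 \left(-3 + \frac{16}{3}\right) = 18 \cdot 3 \cdot \frac{7}{3} = 18 \cdot 7 = 126$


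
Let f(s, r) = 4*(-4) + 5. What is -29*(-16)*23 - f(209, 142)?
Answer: 10683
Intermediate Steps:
f(s, r) = -11 (f(s, r) = -16 + 5 = -11)
-29*(-16)*23 - f(209, 142) = -29*(-16)*23 - 1*(-11) = 464*23 + 11 = 10672 + 11 = 10683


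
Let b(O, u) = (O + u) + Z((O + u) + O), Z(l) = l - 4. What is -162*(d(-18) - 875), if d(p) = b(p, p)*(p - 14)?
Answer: -345546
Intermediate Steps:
Z(l) = -4 + l
b(O, u) = -4 + 2*u + 3*O (b(O, u) = (O + u) + (-4 + ((O + u) + O)) = (O + u) + (-4 + (u + 2*O)) = (O + u) + (-4 + u + 2*O) = -4 + 2*u + 3*O)
d(p) = (-14 + p)*(-4 + 5*p) (d(p) = (-4 + 2*p + 3*p)*(p - 14) = (-4 + 5*p)*(-14 + p) = (-14 + p)*(-4 + 5*p))
-162*(d(-18) - 875) = -162*((-14 - 18)*(-4 + 5*(-18)) - 875) = -162*(-32*(-4 - 90) - 875) = -162*(-32*(-94) - 875) = -162*(3008 - 875) = -162*2133 = -345546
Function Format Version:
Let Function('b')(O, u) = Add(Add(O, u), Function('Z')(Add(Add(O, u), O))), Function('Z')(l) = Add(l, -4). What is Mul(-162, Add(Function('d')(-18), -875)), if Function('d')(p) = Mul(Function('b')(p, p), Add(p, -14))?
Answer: -345546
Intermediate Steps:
Function('Z')(l) = Add(-4, l)
Function('b')(O, u) = Add(-4, Mul(2, u), Mul(3, O)) (Function('b')(O, u) = Add(Add(O, u), Add(-4, Add(Add(O, u), O))) = Add(Add(O, u), Add(-4, Add(u, Mul(2, O)))) = Add(Add(O, u), Add(-4, u, Mul(2, O))) = Add(-4, Mul(2, u), Mul(3, O)))
Function('d')(p) = Mul(Add(-14, p), Add(-4, Mul(5, p))) (Function('d')(p) = Mul(Add(-4, Mul(2, p), Mul(3, p)), Add(p, -14)) = Mul(Add(-4, Mul(5, p)), Add(-14, p)) = Mul(Add(-14, p), Add(-4, Mul(5, p))))
Mul(-162, Add(Function('d')(-18), -875)) = Mul(-162, Add(Mul(Add(-14, -18), Add(-4, Mul(5, -18))), -875)) = Mul(-162, Add(Mul(-32, Add(-4, -90)), -875)) = Mul(-162, Add(Mul(-32, -94), -875)) = Mul(-162, Add(3008, -875)) = Mul(-162, 2133) = -345546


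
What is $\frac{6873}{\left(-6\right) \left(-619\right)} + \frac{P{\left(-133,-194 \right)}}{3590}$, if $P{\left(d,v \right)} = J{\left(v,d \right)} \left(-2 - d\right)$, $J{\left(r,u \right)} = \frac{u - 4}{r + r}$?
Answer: $\frac{1606699053}{862217480} \approx 1.8634$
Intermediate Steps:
$J{\left(r,u \right)} = \frac{-4 + u}{2 r}$
$P{\left(d,v \right)} = \frac{\left(-4 + d\right) \left(-2 - d\right)}{2 v}$ ($P{\left(d,v \right)} = \frac{-4 + d}{2 v} \left(-2 - d\right) = \frac{\left(-4 + d\right) \left(-2 - d\right)}{2 v}$)
$\frac{6873}{\left(-6\right) \left(-619\right)} + \frac{P{\left(-133,-194 \right)}}{3590} = \frac{6873}{\left(-6\right) \left(-619\right)} + \frac{\left(- \frac{1}{2}\right) \frac{1}{-194} \left(-4 - 133\right) \left(2 - 133\right)}{3590} = \frac{6873}{3714} + \left(- \frac{1}{2}\right) \left(- \frac{1}{194}\right) \left(-137\right) \left(-131\right) \frac{1}{3590} = 6873 \cdot \frac{1}{3714} + \frac{17947}{388} \cdot \frac{1}{3590} = \frac{2291}{1238} + \frac{17947}{1392920} = \frac{1606699053}{862217480}$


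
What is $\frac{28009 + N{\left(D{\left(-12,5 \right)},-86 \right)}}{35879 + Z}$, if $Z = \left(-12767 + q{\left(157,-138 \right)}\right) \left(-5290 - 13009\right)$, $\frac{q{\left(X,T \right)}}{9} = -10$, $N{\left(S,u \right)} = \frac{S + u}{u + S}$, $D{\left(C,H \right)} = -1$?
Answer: $\frac{14005}{117653061} \approx 0.00011904$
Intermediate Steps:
$N{\left(S,u \right)} = 1$ ($N{\left(S,u \right)} = \frac{S + u}{S + u} = 1$)
$q{\left(X,T \right)} = -90$ ($q{\left(X,T \right)} = 9 \left(-10\right) = -90$)
$Z = 235270243$ ($Z = \left(-12767 - 90\right) \left(-5290 - 13009\right) = \left(-12857\right) \left(-18299\right) = 235270243$)
$\frac{28009 + N{\left(D{\left(-12,5 \right)},-86 \right)}}{35879 + Z} = \frac{28009 + 1}{35879 + 235270243} = \frac{28010}{235306122} = 28010 \cdot \frac{1}{235306122} = \frac{14005}{117653061}$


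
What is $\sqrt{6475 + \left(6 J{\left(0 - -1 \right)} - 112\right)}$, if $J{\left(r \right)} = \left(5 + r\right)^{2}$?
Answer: $3 \sqrt{731} \approx 81.111$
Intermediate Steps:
$\sqrt{6475 + \left(6 J{\left(0 - -1 \right)} - 112\right)} = \sqrt{6475 - \left(112 - 6 \left(5 + \left(0 - -1\right)\right)^{2}\right)} = \sqrt{6475 - \left(112 - 6 \left(5 + \left(0 + 1\right)\right)^{2}\right)} = \sqrt{6475 - \left(112 - 6 \left(5 + 1\right)^{2}\right)} = \sqrt{6475 - \left(112 - 6 \cdot 6^{2}\right)} = \sqrt{6475 + \left(6 \cdot 36 - 112\right)} = \sqrt{6475 + \left(216 - 112\right)} = \sqrt{6475 + 104} = \sqrt{6579} = 3 \sqrt{731}$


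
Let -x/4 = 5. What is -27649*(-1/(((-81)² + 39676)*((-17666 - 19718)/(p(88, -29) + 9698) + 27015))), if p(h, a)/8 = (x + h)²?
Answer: 645465905/29159201434471 ≈ 2.2136e-5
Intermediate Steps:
x = -20 (x = -4*5 = -20)
p(h, a) = 8*(-20 + h)²
-27649*(-1/(((-81)² + 39676)*((-17666 - 19718)/(p(88, -29) + 9698) + 27015))) = -27649*(-1/(((-81)² + 39676)*((-17666 - 19718)/(8*(-20 + 88)² + 9698) + 27015))) = -27649*(-1/((6561 + 39676)*(-37384/(8*68² + 9698) + 27015))) = -27649*(-1/(46237*(-37384/(8*4624 + 9698) + 27015))) = -27649*(-1/(46237*(-37384/(36992 + 9698) + 27015))) = -27649*(-1/(46237*(-37384/46690 + 27015))) = -27649*(-1/(46237*(-37384*1/46690 + 27015))) = -27649*(-1/(46237*(-18692/23345 + 27015))) = -27649/((-630646483*46237/23345)) = -27649/((-1*29159201434471/23345)) = -27649/(-29159201434471/23345) = -27649*(-23345/29159201434471) = 645465905/29159201434471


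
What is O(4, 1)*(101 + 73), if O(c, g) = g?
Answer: 174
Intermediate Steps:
O(4, 1)*(101 + 73) = 1*(101 + 73) = 1*174 = 174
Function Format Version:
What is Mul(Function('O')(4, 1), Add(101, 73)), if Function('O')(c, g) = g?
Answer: 174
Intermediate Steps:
Mul(Function('O')(4, 1), Add(101, 73)) = Mul(1, Add(101, 73)) = Mul(1, 174) = 174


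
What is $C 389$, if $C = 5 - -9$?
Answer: $5446$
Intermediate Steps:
$C = 14$ ($C = 5 + 9 = 14$)
$C 389 = 14 \cdot 389 = 5446$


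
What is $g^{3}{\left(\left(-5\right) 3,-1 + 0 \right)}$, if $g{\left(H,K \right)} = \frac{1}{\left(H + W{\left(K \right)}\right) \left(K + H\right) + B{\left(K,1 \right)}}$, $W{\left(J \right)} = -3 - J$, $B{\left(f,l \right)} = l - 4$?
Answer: $\frac{1}{19465109} \approx 5.1374 \cdot 10^{-8}$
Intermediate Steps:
$B{\left(f,l \right)} = -4 + l$ ($B{\left(f,l \right)} = l - 4 = -4 + l$)
$g{\left(H,K \right)} = \frac{1}{-3 + \left(H + K\right) \left(-3 + H - K\right)}$ ($g{\left(H,K \right)} = \frac{1}{\left(H - \left(3 + K\right)\right) \left(K + H\right) + \left(-4 + 1\right)} = \frac{1}{\left(-3 + H - K\right) \left(H + K\right) - 3} = \frac{1}{\left(H + K\right) \left(-3 + H - K\right) - 3} = \frac{1}{-3 + \left(H + K\right) \left(-3 + H - K\right)}$)
$g^{3}{\left(\left(-5\right) 3,-1 + 0 \right)} = \left(\frac{1}{-3 + \left(\left(-5\right) 3\right)^{2} - \left(-1 + 0\right)^{2} - 3 \left(\left(-5\right) 3\right) - 3 \left(-1 + 0\right)}\right)^{3} = \left(\frac{1}{-3 + \left(-15\right)^{2} - \left(-1\right)^{2} - -45 - -3}\right)^{3} = \left(\frac{1}{-3 + 225 - 1 + 45 + 3}\right)^{3} = \left(\frac{1}{269}\right)^{3} = \frac{1}{19465109}$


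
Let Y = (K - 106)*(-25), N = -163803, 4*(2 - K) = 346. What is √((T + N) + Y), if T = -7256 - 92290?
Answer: I*√1034346/2 ≈ 508.51*I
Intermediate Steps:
K = -169/2 (K = 2 - ¼*346 = 2 - 173/2 = -169/2 ≈ -84.500)
Y = 9525/2 (Y = (-169/2 - 106)*(-25) = -381/2*(-25) = 9525/2 ≈ 4762.5)
T = -99546
√((T + N) + Y) = √((-99546 - 163803) + 9525/2) = √(-263349 + 9525/2) = √(-517173/2) = I*√1034346/2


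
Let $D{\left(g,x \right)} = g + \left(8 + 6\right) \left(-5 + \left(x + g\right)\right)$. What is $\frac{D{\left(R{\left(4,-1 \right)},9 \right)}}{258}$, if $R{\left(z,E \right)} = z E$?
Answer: $- \frac{2}{129} \approx -0.015504$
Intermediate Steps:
$R{\left(z,E \right)} = E z$
$D{\left(g,x \right)} = -70 + 14 x + 15 g$ ($D{\left(g,x \right)} = g + 14 \left(-5 + \left(g + x\right)\right) = g + 14 \left(-5 + g + x\right) = g + \left(-70 + 14 g + 14 x\right) = -70 + 14 x + 15 g$)
$\frac{D{\left(R{\left(4,-1 \right)},9 \right)}}{258} = \frac{-70 + 14 \cdot 9 + 15 \left(\left(-1\right) 4\right)}{258} = \left(-70 + 126 + 15 \left(-4\right)\right) \frac{1}{258} = \left(-70 + 126 - 60\right) \frac{1}{258} = \left(-4\right) \frac{1}{258} = - \frac{2}{129}$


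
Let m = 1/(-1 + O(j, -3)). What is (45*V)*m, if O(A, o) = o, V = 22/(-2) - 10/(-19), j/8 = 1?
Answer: 8955/76 ≈ 117.83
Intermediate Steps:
j = 8 (j = 8*1 = 8)
V = -199/19 (V = 22*(-½) - 10*(-1/19) = -11 + 10/19 = -199/19 ≈ -10.474)
m = -¼ (m = 1/(-1 - 3) = 1/(-4) = -¼ ≈ -0.25000)
(45*V)*m = (45*(-199/19))*(-¼) = -8955/19*(-¼) = 8955/76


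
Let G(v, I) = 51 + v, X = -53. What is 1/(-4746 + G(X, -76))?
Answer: -1/4748 ≈ -0.00021061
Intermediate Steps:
1/(-4746 + G(X, -76)) = 1/(-4746 + (51 - 53)) = 1/(-4746 - 2) = 1/(-4748) = -1/4748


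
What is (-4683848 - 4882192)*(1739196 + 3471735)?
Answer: -49847974383240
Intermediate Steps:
(-4683848 - 4882192)*(1739196 + 3471735) = -9566040*5210931 = -49847974383240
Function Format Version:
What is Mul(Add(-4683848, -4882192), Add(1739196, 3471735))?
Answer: -49847974383240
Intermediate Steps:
Mul(Add(-4683848, -4882192), Add(1739196, 3471735)) = Mul(-9566040, 5210931) = -49847974383240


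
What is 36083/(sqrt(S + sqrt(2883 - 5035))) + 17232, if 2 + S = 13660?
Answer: 17232 + 36083*sqrt(2)/(2*sqrt(6829 + I*sqrt(538))) ≈ 17541.0 - 0.52434*I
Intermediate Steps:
S = 13658 (S = -2 + 13660 = 13658)
36083/(sqrt(S + sqrt(2883 - 5035))) + 17232 = 36083/(sqrt(13658 + sqrt(2883 - 5035))) + 17232 = 36083/(sqrt(13658 + sqrt(-2152))) + 17232 = 36083/(sqrt(13658 + 2*I*sqrt(538))) + 17232 = 36083/sqrt(13658 + 2*I*sqrt(538)) + 17232 = 17232 + 36083/sqrt(13658 + 2*I*sqrt(538))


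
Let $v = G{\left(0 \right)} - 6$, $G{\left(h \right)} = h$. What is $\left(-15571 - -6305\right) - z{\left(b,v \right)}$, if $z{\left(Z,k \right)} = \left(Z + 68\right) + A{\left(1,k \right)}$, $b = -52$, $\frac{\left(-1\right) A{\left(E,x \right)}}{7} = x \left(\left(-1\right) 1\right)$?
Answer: $-9240$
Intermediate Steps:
$A{\left(E,x \right)} = 7 x$ ($A{\left(E,x \right)} = - 7 x \left(\left(-1\right) 1\right) = - 7 x \left(-1\right) = - 7 \left(- x\right) = 7 x$)
$v = -6$ ($v = 0 - 6 = -6$)
$z{\left(Z,k \right)} = 68 + Z + 7 k$ ($z{\left(Z,k \right)} = \left(Z + 68\right) + 7 k = \left(68 + Z\right) + 7 k = 68 + Z + 7 k$)
$\left(-15571 - -6305\right) - z{\left(b,v \right)} = \left(-15571 - -6305\right) - \left(68 - 52 + 7 \left(-6\right)\right) = \left(-15571 + 6305\right) - \left(68 - 52 - 42\right) = -9266 - -26 = -9266 + 26 = -9240$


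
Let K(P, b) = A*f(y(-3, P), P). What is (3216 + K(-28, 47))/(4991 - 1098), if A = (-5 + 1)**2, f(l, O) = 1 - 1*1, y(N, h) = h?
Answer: 3216/3893 ≈ 0.82610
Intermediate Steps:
f(l, O) = 0 (f(l, O) = 1 - 1 = 0)
A = 16 (A = (-4)**2 = 16)
K(P, b) = 0 (K(P, b) = 16*0 = 0)
(3216 + K(-28, 47))/(4991 - 1098) = (3216 + 0)/(4991 - 1098) = 3216/3893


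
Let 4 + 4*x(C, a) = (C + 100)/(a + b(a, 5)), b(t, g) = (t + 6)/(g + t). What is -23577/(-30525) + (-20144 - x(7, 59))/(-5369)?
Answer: 949320554236/209832197575 ≈ 4.5242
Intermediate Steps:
b(t, g) = (6 + t)/(g + t)
x(C, a) = -1 + (100 + C)/(4*(a + (6 + a)/(5 + a))) (x(C, a) = -1 + ((C + 100)/(a + (6 + a)/(5 + a)))/4 = -1 + ((100 + C)/(a + (6 + a)/(5 + a)))/4 = -1 + (100 + C)/(4*(a + (6 + a)/(5 + a))))
-23577/(-30525) + (-20144 - x(7, 59))/(-5369) = -23577/(-30525) + (-20144 - (-6 - 1*59 + (5 + 59)*(100 + 7 - 4*59)/4)/(6 + 59 + 59*(5 + 59)))/(-5369) = -23577*(-1/30525) + (-20144 - (-6 - 59 + (¼)*64*(100 + 7 - 236))/(6 + 59 + 59*64))*(-1/5369) = 7859/10175 + (-20144 - (-6 - 59 + (¼)*64*(-129))/(6 + 59 + 3776))*(-1/5369) = 7859/10175 + (-20144 - (-6 - 59 - 2064)/3841)*(-1/5369) = 7859/10175 + (-20144 - (-2129)/3841)*(-1/5369) = 7859/10175 + (-20144 - 1*(-2129/3841))*(-1/5369) = 7859/10175 + (-20144 + 2129/3841)*(-1/5369) = 7859/10175 - 77370975/3841*(-1/5369) = 7859/10175 + 77370975/20622329 = 949320554236/209832197575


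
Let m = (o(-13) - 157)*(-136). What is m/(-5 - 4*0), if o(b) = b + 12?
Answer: -21488/5 ≈ -4297.6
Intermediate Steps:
o(b) = 12 + b
m = 21488 (m = ((12 - 13) - 157)*(-136) = (-1 - 157)*(-136) = -158*(-136) = 21488)
m/(-5 - 4*0) = 21488/(-5 - 4*0) = 21488/(-5 + 0) = 21488/(-5) = -⅕*21488 = -21488/5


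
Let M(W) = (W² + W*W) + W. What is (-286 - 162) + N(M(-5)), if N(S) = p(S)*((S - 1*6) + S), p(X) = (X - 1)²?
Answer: 162176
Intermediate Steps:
M(W) = W + 2*W² (M(W) = (W² + W²) + W = 2*W² + W = W + 2*W²)
p(X) = (-1 + X)²
N(S) = (-1 + S)²*(-6 + 2*S) (N(S) = (-1 + S)²*((S - 1*6) + S) = (-1 + S)²*((S - 6) + S) = (-1 + S)²*((-6 + S) + S) = (-1 + S)²*(-6 + 2*S))
(-286 - 162) + N(M(-5)) = (-286 - 162) + 2*(-1 - 5*(1 + 2*(-5)))²*(-3 - 5*(1 + 2*(-5))) = -448 + 2*(-1 - 5*(1 - 10))²*(-3 - 5*(1 - 10)) = -448 + 2*(-1 - 5*(-9))²*(-3 - 5*(-9)) = -448 + 2*(-1 + 45)²*(-3 + 45) = -448 + 2*44²*42 = -448 + 2*1936*42 = -448 + 162624 = 162176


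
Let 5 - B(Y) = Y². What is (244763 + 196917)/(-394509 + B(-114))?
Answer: -22084/20375 ≈ -1.0839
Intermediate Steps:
B(Y) = 5 - Y²
(244763 + 196917)/(-394509 + B(-114)) = (244763 + 196917)/(-394509 + (5 - 1*(-114)²)) = 441680/(-394509 + (5 - 1*12996)) = 441680/(-394509 + (5 - 12996)) = 441680/(-394509 - 12991) = 441680/(-407500) = 441680*(-1/407500) = -22084/20375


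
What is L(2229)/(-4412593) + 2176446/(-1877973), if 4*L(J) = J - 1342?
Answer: -12805582433321/11048974018652 ≈ -1.1590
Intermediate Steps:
L(J) = -671/2 + J/4 (L(J) = (J - 1342)/4 = (-1342 + J)/4 = -671/2 + J/4)
L(2229)/(-4412593) + 2176446/(-1877973) = (-671/2 + (1/4)*2229)/(-4412593) + 2176446/(-1877973) = (-671/2 + 2229/4)*(-1/4412593) + 2176446*(-1/1877973) = (887/4)*(-1/4412593) - 725482/625991 = -887/17650372 - 725482/625991 = -12805582433321/11048974018652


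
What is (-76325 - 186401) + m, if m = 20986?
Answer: -241740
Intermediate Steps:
(-76325 - 186401) + m = (-76325 - 186401) + 20986 = -262726 + 20986 = -241740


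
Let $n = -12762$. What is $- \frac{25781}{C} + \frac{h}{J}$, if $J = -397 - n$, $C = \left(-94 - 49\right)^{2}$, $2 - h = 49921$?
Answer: $- \frac{1339575696}{252851885} \approx -5.2979$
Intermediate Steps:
$h = -49919$ ($h = 2 - 49921 = -49919$)
$C = 20449$ ($C = \left(-143\right)^{2} = 20449$)
$J = 12365$ ($J = -397 - -12762 = -397 + 12762 = 12365$)
$- \frac{25781}{C} + \frac{h}{J} = - \frac{25781}{20449} - \frac{49919}{12365} = - \frac{1339575696}{252851885}$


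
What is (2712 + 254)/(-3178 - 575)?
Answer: -2966/3753 ≈ -0.79030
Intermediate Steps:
(2712 + 254)/(-3178 - 575) = 2966/(-3753) = 2966*(-1/3753) = -2966/3753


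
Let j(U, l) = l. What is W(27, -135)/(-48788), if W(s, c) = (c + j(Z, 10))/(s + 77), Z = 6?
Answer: 125/5073952 ≈ 2.4636e-5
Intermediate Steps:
W(s, c) = (10 + c)/(77 + s) (W(s, c) = (c + 10)/(s + 77) = (10 + c)/(77 + s))
W(27, -135)/(-48788) = ((10 - 135)/(77 + 27))/(-48788) = (-125/104)*(-1/48788) = ((1/104)*(-125))*(-1/48788) = -125/104*(-1/48788) = 125/5073952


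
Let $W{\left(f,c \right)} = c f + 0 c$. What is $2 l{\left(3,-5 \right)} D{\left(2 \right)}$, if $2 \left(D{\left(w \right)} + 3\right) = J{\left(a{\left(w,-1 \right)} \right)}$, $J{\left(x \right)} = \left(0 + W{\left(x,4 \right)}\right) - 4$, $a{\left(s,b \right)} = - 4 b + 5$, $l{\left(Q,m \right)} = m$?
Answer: $-130$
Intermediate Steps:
$W{\left(f,c \right)} = c f$ ($W{\left(f,c \right)} = c f + 0 = c f$)
$a{\left(s,b \right)} = 5 - 4 b$
$J{\left(x \right)} = -4 + 4 x$ ($J{\left(x \right)} = \left(0 + 4 x\right) - 4 = 4 x - 4 = -4 + 4 x$)
$D{\left(w \right)} = 13$ ($D{\left(w \right)} = -3 + \frac{-4 + 4 \left(5 - -4\right)}{2} = -3 + \frac{-4 + 4 \left(5 + 4\right)}{2} = -3 + \frac{-4 + 4 \cdot 9}{2} = -3 + \frac{-4 + 36}{2} = -3 + \frac{1}{2} \cdot 32 = -3 + 16 = 13$)
$2 l{\left(3,-5 \right)} D{\left(2 \right)} = 2 \left(-5\right) 13 = \left(-10\right) 13 = -130$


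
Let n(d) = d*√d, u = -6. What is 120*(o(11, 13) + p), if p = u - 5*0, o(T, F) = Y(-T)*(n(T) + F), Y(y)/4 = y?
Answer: -69360 - 58080*√11 ≈ -2.6199e+5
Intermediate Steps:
Y(y) = 4*y
n(d) = d^(3/2)
o(T, F) = -4*T*(F + T^(3/2)) (o(T, F) = (4*(-T))*(T^(3/2) + F) = (-4*T)*(F + T^(3/2)) = -4*T*(F + T^(3/2)))
p = -6 (p = -6 - 5*0 = -6 + 0 = -6)
120*(o(11, 13) + p) = 120*(-4*11*(13 + 11^(3/2)) - 6) = 120*(-4*11*(13 + 11*√11) - 6) = 120*((-572 - 484*√11) - 6) = 120*(-578 - 484*√11) = -69360 - 58080*√11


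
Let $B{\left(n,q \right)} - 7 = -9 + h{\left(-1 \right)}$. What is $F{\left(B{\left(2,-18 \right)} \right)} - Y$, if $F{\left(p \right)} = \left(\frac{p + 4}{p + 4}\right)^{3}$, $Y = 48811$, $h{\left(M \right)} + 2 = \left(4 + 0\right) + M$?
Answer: $-48810$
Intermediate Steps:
$h{\left(M \right)} = 2 + M$ ($h{\left(M \right)} = -2 + \left(\left(4 + 0\right) + M\right) = -2 + \left(4 + M\right) = 2 + M$)
$B{\left(n,q \right)} = -1$ ($B{\left(n,q \right)} = 7 + \left(-9 + \left(2 - 1\right)\right) = 7 + \left(-9 + 1\right) = 7 - 8 = -1$)
$F{\left(p \right)} = 1$ ($F{\left(p \right)} = \left(\frac{4 + p}{4 + p}\right)^{3} = 1^{3} = 1$)
$F{\left(B{\left(2,-18 \right)} \right)} - Y = 1 - 48811 = -48810$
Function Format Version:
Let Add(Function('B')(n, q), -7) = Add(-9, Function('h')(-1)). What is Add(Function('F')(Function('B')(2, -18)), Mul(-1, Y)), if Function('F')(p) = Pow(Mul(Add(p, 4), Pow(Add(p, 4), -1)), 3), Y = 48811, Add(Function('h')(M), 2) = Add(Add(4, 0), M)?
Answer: -48810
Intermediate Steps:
Function('h')(M) = Add(2, M) (Function('h')(M) = Add(-2, Add(Add(4, 0), M)) = Add(-2, Add(4, M)) = Add(2, M))
Function('B')(n, q) = -1 (Function('B')(n, q) = Add(7, Add(-9, Add(2, -1))) = Add(7, Add(-9, 1)) = Add(7, -8) = -1)
Function('F')(p) = 1 (Function('F')(p) = Pow(Mul(Add(4, p), Pow(Add(4, p), -1)), 3) = Pow(1, 3) = 1)
Add(Function('F')(Function('B')(2, -18)), Mul(-1, Y)) = Add(1, Mul(-1, 48811)) = Add(1, -48811) = -48810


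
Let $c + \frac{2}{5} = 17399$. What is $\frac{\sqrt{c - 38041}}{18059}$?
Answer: $\frac{6 i \sqrt{14335}}{90295} \approx 0.0079558 i$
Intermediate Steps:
$c = \frac{86993}{5}$ ($c = - \frac{2}{5} + 17399 = \frac{86993}{5} \approx 17399.0$)
$\frac{\sqrt{c - 38041}}{18059} = \frac{\sqrt{\frac{86993}{5} - 38041}}{18059} = \sqrt{- \frac{103212}{5}} \cdot \frac{1}{18059} = \frac{6 i \sqrt{14335}}{5} \cdot \frac{1}{18059} = \frac{6 i \sqrt{14335}}{90295}$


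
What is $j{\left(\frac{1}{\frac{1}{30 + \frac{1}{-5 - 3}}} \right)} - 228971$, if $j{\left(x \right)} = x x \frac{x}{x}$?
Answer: $- \frac{14597023}{64} \approx -2.2808 \cdot 10^{5}$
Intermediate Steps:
$j{\left(x \right)} = x^{2}$ ($j{\left(x \right)} = x^{2} \cdot 1 = x^{2}$)
$j{\left(\frac{1}{\frac{1}{30 + \frac{1}{-5 - 3}}} \right)} - 228971 = \left(\frac{1}{\frac{1}{30 + \frac{1}{-5 - 3}}}\right)^{2} - 228971 = \left(\frac{1}{\frac{1}{30 + \frac{1}{-8}}}\right)^{2} - 228971 = \left(\frac{1}{\frac{1}{30 - \frac{1}{8}}}\right)^{2} - 228971 = \left(\frac{1}{\frac{1}{\frac{239}{8}}}\right)^{2} - 228971 = \left(\frac{1}{\frac{8}{239}}\right)^{2} - 228971 = \left(\frac{239}{8}\right)^{2} - 228971 = \frac{57121}{64} - 228971 = - \frac{14597023}{64}$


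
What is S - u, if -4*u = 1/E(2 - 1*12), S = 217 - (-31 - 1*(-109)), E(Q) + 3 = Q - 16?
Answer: 16123/116 ≈ 138.99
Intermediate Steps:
E(Q) = -19 + Q (E(Q) = -3 + (Q - 16) = -3 + (-16 + Q) = -19 + Q)
S = 139 (S = 217 - (-31 + 109) = 217 - 1*78 = 217 - 78 = 139)
u = 1/116 (u = -1/(4*(-19 + (2 - 1*12))) = -1/(4*(-19 + (2 - 12))) = -1/(4*(-19 - 10)) = -¼/(-29) = -¼*(-1/29) = 1/116 ≈ 0.0086207)
S - u = 139 - 1*1/116 = 139 - 1/116 = 16123/116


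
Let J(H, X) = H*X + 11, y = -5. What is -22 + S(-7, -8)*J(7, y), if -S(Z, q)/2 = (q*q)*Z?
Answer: -21526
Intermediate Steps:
J(H, X) = 11 + H*X
S(Z, q) = -2*Z*q**2 (S(Z, q) = -2*q*q*Z = -2*q**2*Z = -2*Z*q**2)
-22 + S(-7, -8)*J(7, y) = -22 + (-2*(-7)*(-8)**2)*(11 + 7*(-5)) = -22 + (-2*(-7)*64)*(11 - 35) = -22 + 896*(-24) = -22 - 21504 = -21526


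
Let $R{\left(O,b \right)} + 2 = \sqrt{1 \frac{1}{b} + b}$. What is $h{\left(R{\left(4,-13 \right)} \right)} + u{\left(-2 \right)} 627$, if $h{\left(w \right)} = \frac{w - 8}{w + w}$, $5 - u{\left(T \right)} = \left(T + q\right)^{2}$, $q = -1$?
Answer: $- \frac{556561}{222} + \frac{2 i \sqrt{2210}}{111} \approx -2507.0 + 0.84704 i$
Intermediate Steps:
$R{\left(O,b \right)} = -2 + \sqrt{b + \frac{1}{b}}$ ($R{\left(O,b \right)} = -2 + \sqrt{1 \frac{1}{b} + b} = -2 + \sqrt{\frac{1}{b} + b} = -2 + \sqrt{b + \frac{1}{b}}$)
$u{\left(T \right)} = 5 - \left(-1 + T\right)^{2}$ ($u{\left(T \right)} = 5 - \left(T - 1\right)^{2} = 5 - \left(-1 + T\right)^{2}$)
$h{\left(w \right)} = \frac{-8 + w}{2 w}$
$h{\left(R{\left(4,-13 \right)} \right)} + u{\left(-2 \right)} 627 = \frac{-8 - \left(2 - \sqrt{-13 + \frac{1}{-13}}\right)}{2 \left(-2 + \sqrt{-13 + \frac{1}{-13}}\right)} + \left(5 - \left(-1 - 2\right)^{2}\right) 627 = \frac{-8 - \left(2 - \sqrt{-13 - \frac{1}{13}}\right)}{2 \left(-2 + \sqrt{-13 - \frac{1}{13}}\right)} + \left(5 - \left(-3\right)^{2}\right) 627 = \frac{-8 - \left(2 - \sqrt{- \frac{170}{13}}\right)}{2 \left(-2 + \sqrt{- \frac{170}{13}}\right)} + \left(5 - 9\right) 627 = \frac{-8 - \left(2 - \frac{i \sqrt{2210}}{13}\right)}{2 \left(-2 + \frac{i \sqrt{2210}}{13}\right)} + \left(5 - 9\right) 627 = \frac{-10 + \frac{i \sqrt{2210}}{13}}{2 \left(-2 + \frac{i \sqrt{2210}}{13}\right)} - 2508 = -2508 + \frac{-10 + \frac{i \sqrt{2210}}{13}}{2 \left(-2 + \frac{i \sqrt{2210}}{13}\right)}$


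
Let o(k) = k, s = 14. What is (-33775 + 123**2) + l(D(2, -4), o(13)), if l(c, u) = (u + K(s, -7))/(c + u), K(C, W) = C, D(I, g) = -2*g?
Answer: -130513/7 ≈ -18645.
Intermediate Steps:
l(c, u) = (14 + u)/(c + u) (l(c, u) = (u + 14)/(c + u) = (14 + u)/(c + u))
(-33775 + 123**2) + l(D(2, -4), o(13)) = (-33775 + 123**2) + (14 + 13)/(-2*(-4) + 13) = (-33775 + 15129) + 27/(8 + 13) = -18646 + 27/21 = -18646 + (1/21)*27 = -18646 + 9/7 = -130513/7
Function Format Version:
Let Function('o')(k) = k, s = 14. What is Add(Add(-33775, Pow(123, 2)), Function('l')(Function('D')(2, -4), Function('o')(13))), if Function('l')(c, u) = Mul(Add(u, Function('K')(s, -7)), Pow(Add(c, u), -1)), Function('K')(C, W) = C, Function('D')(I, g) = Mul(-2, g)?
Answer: Rational(-130513, 7) ≈ -18645.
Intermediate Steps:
Function('l')(c, u) = Mul(Pow(Add(c, u), -1), Add(14, u)) (Function('l')(c, u) = Mul(Add(u, 14), Pow(Add(c, u), -1)) = Mul(Add(14, u), Pow(Add(c, u), -1)) = Mul(Pow(Add(c, u), -1), Add(14, u)))
Add(Add(-33775, Pow(123, 2)), Function('l')(Function('D')(2, -4), Function('o')(13))) = Add(Add(-33775, Pow(123, 2)), Mul(Pow(Add(Mul(-2, -4), 13), -1), Add(14, 13))) = Add(Add(-33775, 15129), Mul(Pow(Add(8, 13), -1), 27)) = Add(-18646, Mul(Pow(21, -1), 27)) = Add(-18646, Mul(Rational(1, 21), 27)) = Add(-18646, Rational(9, 7)) = Rational(-130513, 7)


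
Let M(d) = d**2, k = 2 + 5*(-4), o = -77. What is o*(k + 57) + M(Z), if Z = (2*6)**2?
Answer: 17733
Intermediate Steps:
k = -18 (k = 2 - 20 = -18)
Z = 144 (Z = 12**2 = 144)
o*(k + 57) + M(Z) = -77*(-18 + 57) + 144**2 = -77*39 + 20736 = -3003 + 20736 = 17733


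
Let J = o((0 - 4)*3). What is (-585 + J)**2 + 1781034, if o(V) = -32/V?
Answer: 19081315/9 ≈ 2.1201e+6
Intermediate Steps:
J = 8/3 (J = -32*1/(3*(0 - 4)) = -32/((-4*3)) = -32/(-12) = -32*(-1/12) = 8/3 ≈ 2.6667)
(-585 + J)**2 + 1781034 = (-585 + 8/3)**2 + 1781034 = (-1747/3)**2 + 1781034 = 3052009/9 + 1781034 = 19081315/9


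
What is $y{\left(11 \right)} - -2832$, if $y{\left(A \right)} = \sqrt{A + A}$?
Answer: $2832 + \sqrt{22} \approx 2836.7$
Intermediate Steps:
$y{\left(A \right)} = \sqrt{2} \sqrt{A}$ ($y{\left(A \right)} = \sqrt{2 A} = \sqrt{2} \sqrt{A}$)
$y{\left(11 \right)} - -2832 = \sqrt{2} \sqrt{11} - -2832 = \sqrt{22} + 2832 = 2832 + \sqrt{22}$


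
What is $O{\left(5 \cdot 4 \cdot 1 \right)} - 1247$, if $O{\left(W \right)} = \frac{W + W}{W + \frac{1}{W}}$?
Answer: $- \frac{499247}{401} \approx -1245.0$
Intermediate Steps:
$O{\left(W \right)} = \frac{2 W}{W + \frac{1}{W}}$
$O{\left(5 \cdot 4 \cdot 1 \right)} - 1247 = \frac{2 \left(5 \cdot 4 \cdot 1\right)^{2}}{1 + \left(5 \cdot 4 \cdot 1\right)^{2}} - 1247 = \frac{2 \left(20 \cdot 1\right)^{2}}{1 + \left(20 \cdot 1\right)^{2}} - 1247 = \frac{2 \cdot 20^{2}}{1 + 20^{2}} - 1247 = 2 \cdot 400 \frac{1}{1 + 400} - 1247 = 2 \cdot 400 \cdot \frac{1}{401} - 1247 = \frac{800}{401} - 1247 = - \frac{499247}{401}$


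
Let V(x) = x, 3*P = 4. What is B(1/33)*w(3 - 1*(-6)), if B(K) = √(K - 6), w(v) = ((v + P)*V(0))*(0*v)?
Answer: 0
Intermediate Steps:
P = 4/3 (P = (⅓)*4 = 4/3 ≈ 1.3333)
w(v) = 0 (w(v) = ((v + 4/3)*0)*(0*v) = ((4/3 + v)*0)*0 = 0*0 = 0)
B(K) = √(-6 + K)
B(1/33)*w(3 - 1*(-6)) = √(-6 + 1/33)*0 = √(-197/33)*0 = (I*√6501/33)*0 = 0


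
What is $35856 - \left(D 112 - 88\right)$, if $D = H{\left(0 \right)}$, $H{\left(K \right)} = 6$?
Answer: $35272$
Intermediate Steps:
$D = 6$
$35856 - \left(D 112 - 88\right) = 35856 - \left(6 \cdot 112 - 88\right) = 35856 - \left(672 - 88\right) = 35856 - 584 = 35272$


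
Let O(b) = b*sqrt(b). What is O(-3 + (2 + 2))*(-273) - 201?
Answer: -474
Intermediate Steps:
O(b) = b**(3/2)
O(-3 + (2 + 2))*(-273) - 201 = (-3 + (2 + 2))**(3/2)*(-273) - 201 = (-3 + 4)**(3/2)*(-273) - 201 = 1**(3/2)*(-273) - 201 = 1*(-273) - 201 = -273 - 201 = -474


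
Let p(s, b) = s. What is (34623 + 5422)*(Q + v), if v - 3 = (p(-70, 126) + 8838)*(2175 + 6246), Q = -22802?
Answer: 2955822723805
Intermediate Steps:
v = 73835331 (v = 3 + (-70 + 8838)*(2175 + 6246) = 3 + 8768*8421 = 3 + 73835328 = 73835331)
(34623 + 5422)*(Q + v) = (34623 + 5422)*(-22802 + 73835331) = 40045*73812529 = 2955822723805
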